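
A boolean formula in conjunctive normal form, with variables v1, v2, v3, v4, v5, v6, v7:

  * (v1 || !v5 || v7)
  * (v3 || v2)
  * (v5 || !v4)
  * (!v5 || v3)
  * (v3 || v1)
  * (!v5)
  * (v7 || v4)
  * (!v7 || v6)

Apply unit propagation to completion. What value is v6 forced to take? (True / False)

True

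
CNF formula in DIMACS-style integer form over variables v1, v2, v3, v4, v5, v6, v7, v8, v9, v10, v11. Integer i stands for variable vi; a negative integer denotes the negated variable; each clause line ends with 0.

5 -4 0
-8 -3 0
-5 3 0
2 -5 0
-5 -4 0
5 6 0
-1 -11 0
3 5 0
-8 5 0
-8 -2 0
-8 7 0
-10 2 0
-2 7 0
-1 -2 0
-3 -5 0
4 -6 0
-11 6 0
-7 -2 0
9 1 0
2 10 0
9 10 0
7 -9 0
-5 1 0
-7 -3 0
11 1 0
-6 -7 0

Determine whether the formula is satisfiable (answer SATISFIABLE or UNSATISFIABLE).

UNSATISFIABLE

v5 = True:
  propagation gives v3=True; an empty clause results — contradiction.
v5 = False:
  propagation gives v4=False, v6=True; an empty clause results — contradiction.
Every branch closes, so no satisfying assignment exists.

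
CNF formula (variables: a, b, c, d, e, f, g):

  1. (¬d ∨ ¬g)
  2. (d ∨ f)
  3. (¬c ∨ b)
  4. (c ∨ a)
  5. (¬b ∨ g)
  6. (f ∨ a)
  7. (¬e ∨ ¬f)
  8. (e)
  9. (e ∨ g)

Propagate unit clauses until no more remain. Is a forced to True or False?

True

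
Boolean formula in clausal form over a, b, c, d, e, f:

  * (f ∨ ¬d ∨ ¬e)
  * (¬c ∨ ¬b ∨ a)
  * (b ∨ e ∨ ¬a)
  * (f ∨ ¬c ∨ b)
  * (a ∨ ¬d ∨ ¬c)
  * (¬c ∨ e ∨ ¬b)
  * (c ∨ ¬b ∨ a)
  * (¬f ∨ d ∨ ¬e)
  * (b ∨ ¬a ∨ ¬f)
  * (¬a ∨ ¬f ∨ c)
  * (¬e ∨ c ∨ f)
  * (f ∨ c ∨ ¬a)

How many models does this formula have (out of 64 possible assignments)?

Case analysis on c and a:
  c=1, a=1: remaining (b,d,e,f) ∈ {(1,0,1,0); (1,1,1,1)} — 2.
  c=1, a=0: remaining (b,d,e,f) ∈ {(0,0,0,1)} — 1.
  c=0, a=1: a clause becomes empty — 0.
  c=0, a=0: 5 of the 16 assignments to (b,d,e,f) work.
Total: 2 + 1 + 0 + 5 = 8.

8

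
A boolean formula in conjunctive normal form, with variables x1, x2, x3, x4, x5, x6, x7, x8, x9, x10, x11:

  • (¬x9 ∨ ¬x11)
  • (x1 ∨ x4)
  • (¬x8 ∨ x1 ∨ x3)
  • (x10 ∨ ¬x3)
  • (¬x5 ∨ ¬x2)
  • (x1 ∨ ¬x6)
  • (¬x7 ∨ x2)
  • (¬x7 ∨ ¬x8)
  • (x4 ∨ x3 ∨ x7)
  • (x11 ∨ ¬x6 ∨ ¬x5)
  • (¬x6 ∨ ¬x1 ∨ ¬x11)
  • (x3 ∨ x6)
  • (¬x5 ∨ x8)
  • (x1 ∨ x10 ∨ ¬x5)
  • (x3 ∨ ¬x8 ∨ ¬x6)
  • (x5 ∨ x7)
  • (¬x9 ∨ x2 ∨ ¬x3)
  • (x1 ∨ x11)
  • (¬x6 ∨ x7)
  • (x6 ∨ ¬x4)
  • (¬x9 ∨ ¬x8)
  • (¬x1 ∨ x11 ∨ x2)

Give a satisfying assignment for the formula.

x1 = T, x2 = T, x3 = F, x4 = F, x5 = F, x6 = T, x7 = T, x8 = F, x9 = F, x10 = F, x11 = F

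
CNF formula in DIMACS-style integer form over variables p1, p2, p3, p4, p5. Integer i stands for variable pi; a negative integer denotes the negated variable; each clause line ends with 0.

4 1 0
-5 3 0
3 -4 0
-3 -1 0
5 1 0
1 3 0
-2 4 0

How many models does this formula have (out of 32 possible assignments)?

3

Satisfying assignments:
  p1=F p2=F p3=T p4=T p5=T
  p1=F p2=T p3=T p4=T p5=T
  p1=T p2=F p3=F p4=F p5=F
Count: 3.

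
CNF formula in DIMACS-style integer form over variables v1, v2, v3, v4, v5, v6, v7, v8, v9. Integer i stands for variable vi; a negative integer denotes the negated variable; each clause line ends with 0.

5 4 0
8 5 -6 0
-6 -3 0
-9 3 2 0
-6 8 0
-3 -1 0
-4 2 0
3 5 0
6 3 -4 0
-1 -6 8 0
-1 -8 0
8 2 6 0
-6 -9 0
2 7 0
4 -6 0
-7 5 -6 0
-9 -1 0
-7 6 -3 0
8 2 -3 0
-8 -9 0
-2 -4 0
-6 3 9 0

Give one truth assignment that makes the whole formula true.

v1=False, v2=True, v3=False, v4=False, v5=True, v6=False, v7=True, v8=False, v9=True

Check each clause:
  1. (v5 OR v4) — v5 is true.
  2. (v8 OR NOT v6 OR v5) — NOT v6 is true.
  3. (NOT v6 OR NOT v3) — NOT v6 is true.
  4. (v2 OR v3 OR NOT v9) — v2 is true.
  5. (NOT v6 OR v8) — NOT v6 is true.
  6. (NOT v1 OR NOT v3) — NOT v3 is true.
  7. (NOT v4 OR v2) — v2 is true.
  8. (v5 OR v3) — v5 is true.
  9. (v6 OR v3 OR NOT v4) — NOT v4 is true.
  10. (v8 OR NOT v1 OR NOT v6) — NOT v6 is true.
  11. (NOT v1 OR NOT v8) — NOT v8 is true.
  12. (v2 OR v6 OR v8) — v2 is true.
  13. (NOT v6 OR NOT v9) — NOT v6 is true.
  14. (v7 OR v2) — v2 is true.
  15. (NOT v6 OR v4) — NOT v6 is true.
  16. (NOT v6 OR NOT v7 OR v5) — NOT v6 is true.
  17. (NOT v1 OR NOT v9) — NOT v1 is true.
  18. (NOT v7 OR NOT v3 OR v6) — NOT v3 is true.
  19. (v8 OR NOT v3 OR v2) — v2 is true.
  20. (NOT v8 OR NOT v9) — NOT v8 is true.
  21. (NOT v2 OR NOT v4) — NOT v4 is true.
  22. (v3 OR NOT v6 OR v9) — v9 is true.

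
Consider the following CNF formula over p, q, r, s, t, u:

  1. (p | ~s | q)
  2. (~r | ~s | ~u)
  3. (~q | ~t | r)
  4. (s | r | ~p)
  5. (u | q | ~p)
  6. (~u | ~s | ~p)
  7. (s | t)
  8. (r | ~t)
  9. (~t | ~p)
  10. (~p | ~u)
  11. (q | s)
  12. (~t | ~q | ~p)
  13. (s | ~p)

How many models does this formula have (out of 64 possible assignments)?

8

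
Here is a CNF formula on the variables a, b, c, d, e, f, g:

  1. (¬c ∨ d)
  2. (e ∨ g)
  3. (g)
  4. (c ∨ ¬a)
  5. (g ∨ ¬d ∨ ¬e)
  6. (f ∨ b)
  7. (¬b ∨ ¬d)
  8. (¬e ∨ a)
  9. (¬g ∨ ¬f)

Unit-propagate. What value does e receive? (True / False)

(g) is a unit clause: g = True.
From (¬g ∨ ¬f) and g = True: f = False.
(f ∨ b) with f = False leaves only b, so b = True.
(¬d ∨ ¬b): since b = True, the clause reduces to (¬d). d = False.
(¬c ∨ d) with d = False leaves only ¬c, so c = False.
In (¬a ∨ c), c is now false; ¬a must hold, so a = False.
(a ∨ ¬e): since a = False, the clause reduces to (¬e). e = False.

False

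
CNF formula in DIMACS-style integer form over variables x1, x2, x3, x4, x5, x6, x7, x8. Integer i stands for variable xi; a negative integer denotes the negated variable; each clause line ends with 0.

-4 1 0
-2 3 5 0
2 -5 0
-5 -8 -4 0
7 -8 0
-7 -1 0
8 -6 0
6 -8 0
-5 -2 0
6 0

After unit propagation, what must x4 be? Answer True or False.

False

Unit clause (x6) sets x6 = True.
(¬x6 ∨ x8): since x6 = True, the clause reduces to (x8). x8 = True.
(x7 ∨ ¬x8) with x8 = True leaves only x7, so x7 = True.
(¬x1 ∨ ¬x7) with x7 = True leaves only ¬x1, so x1 = False.
(x1 ∨ ¬x4) with x1 = False leaves only ¬x4, so x4 = False.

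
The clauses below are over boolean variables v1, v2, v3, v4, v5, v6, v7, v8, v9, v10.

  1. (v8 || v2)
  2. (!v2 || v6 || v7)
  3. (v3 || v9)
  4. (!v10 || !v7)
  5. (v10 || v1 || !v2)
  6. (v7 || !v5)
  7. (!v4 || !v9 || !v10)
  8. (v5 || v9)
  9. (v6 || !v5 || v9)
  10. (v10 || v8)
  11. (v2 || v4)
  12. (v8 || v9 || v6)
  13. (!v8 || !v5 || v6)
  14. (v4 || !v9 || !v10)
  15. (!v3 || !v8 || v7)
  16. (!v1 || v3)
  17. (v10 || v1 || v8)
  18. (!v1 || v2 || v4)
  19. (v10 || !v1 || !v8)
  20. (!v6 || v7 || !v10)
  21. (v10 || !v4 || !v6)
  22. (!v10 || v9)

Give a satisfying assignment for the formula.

Try v1 = False.
Set v2 = False and propagate.
  then v8 is forced to True.
  then v4 is forced to True.
Try v3 = True.
  then v7 is forced to True.
  then v10 is forced to False.
  then v6 is forced to False.
  then v5 is forced to False.
  then v9 is forced to True.

v1=F, v2=F, v3=T, v4=T, v5=F, v6=F, v7=T, v8=T, v9=T, v10=F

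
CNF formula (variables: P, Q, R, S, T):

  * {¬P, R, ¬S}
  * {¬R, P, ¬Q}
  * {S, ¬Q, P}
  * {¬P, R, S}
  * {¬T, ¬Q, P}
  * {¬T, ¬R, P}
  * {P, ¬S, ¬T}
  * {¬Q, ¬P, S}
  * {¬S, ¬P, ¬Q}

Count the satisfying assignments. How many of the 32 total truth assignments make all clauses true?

Case analysis on P and S:
  P=T, S=T: remaining (Q,R,T) ∈ {(F,T,F); (F,T,T)} — 2.
  P=T, S=F: remaining (Q,R,T) ∈ {(F,T,F); (F,T,T)} — 2.
  P=F, S=T: remaining (Q,R,T) ∈ {(F,F,F); (F,T,F); (T,F,F)} — 3.
  P=F, S=F: remaining (Q,R,T) ∈ {(F,F,F); (F,F,T); (F,T,F)} — 3.
Total: 2 + 2 + 3 + 3 = 10.

10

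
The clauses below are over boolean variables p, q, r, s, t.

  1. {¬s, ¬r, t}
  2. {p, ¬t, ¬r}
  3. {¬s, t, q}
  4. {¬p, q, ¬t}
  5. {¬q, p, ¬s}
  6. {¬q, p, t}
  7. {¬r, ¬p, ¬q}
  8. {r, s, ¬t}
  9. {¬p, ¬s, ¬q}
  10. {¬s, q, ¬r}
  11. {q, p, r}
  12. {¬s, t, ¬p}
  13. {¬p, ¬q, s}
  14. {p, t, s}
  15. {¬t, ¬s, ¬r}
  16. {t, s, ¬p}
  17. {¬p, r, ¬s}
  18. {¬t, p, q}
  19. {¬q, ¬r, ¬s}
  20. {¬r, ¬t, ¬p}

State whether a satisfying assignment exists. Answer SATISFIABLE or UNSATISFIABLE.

UNSATISFIABLE

p = True:
  s = True:
    propagation gives q=False, t=True; an empty clause results — contradiction.
  s = False:
    propagation gives q=False, t=False; an empty clause results — contradiction.
p = False:
  s = True:
    propagation gives q=False, t=True; an empty clause results — contradiction.
  s = False:
    propagation gives t=True, r=False; an empty clause results — contradiction.
Every branch closes, so no satisfying assignment exists.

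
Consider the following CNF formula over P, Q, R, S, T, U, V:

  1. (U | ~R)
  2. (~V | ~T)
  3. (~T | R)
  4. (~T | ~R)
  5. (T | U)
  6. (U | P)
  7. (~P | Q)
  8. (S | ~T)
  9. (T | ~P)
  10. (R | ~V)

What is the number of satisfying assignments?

12

Split on T, then R.
  T=T, R=T: a clause becomes empty — 0.
  T=T, R=F: a clause becomes empty — 0.
  T=F, R=T: forces P=F; U=T; Q, S, V free → 2^3 = 8.
  T=F, R=F: remaining (P,Q,S,U,V) ∈ {(F,F,F,T,F); (F,F,T,T,F); (F,T,F,T,F); (F,T,T,T,F)} — 4.
Total: 0 + 0 + 8 + 4 = 12.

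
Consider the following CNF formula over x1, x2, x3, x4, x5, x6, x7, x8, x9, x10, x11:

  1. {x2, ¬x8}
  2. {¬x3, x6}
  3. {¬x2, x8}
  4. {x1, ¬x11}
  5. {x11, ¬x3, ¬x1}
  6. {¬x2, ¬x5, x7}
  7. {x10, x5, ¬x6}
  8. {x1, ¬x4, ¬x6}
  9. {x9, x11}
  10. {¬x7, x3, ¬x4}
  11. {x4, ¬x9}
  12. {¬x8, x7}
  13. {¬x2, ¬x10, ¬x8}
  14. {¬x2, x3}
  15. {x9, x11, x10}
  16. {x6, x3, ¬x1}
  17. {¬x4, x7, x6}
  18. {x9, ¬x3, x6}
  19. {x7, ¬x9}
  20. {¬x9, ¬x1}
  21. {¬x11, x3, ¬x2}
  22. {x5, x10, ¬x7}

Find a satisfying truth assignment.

x1=True, x2=False, x3=False, x4=False, x5=False, x6=True, x7=False, x8=False, x9=False, x10=True, x11=True

Try x1 = True.
  then x9 is forced to False.
  then x11 is forced to True.
Branch on x2: take x2 = False.
  then x8 is forced to False.
Try x3 = False.
  then x6 is forced to True.
For the remaining variables, x4 = False, x5 = False, x7 = False, x10 = True works.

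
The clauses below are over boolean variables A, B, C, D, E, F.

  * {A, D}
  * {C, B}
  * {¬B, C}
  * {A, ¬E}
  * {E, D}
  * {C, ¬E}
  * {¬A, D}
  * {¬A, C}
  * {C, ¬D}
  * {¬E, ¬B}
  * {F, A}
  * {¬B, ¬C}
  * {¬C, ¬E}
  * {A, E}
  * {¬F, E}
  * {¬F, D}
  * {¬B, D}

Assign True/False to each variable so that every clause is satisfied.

Branch on A: take A = True.
  then D is forced to True.
  then C is forced to True.
  then B is forced to False.
  then E is forced to False.
  then F is forced to False.
Every clause has at least one true literal under this assignment.

A=True  B=False  C=True  D=True  E=False  F=False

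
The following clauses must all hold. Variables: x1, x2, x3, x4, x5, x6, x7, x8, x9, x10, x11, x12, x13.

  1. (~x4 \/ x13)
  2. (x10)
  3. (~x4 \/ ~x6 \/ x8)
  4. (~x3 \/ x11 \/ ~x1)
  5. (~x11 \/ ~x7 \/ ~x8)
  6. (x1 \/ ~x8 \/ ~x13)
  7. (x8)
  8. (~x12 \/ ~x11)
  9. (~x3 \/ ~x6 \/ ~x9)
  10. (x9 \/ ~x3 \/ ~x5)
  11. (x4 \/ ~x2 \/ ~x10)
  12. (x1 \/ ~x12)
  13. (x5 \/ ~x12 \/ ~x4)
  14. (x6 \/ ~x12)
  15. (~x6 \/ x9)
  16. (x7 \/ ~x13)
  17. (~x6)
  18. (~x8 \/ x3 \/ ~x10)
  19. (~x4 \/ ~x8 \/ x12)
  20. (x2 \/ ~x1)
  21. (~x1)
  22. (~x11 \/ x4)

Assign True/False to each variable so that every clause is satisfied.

x1=False, x2=False, x3=True, x4=False, x5=False, x6=False, x7=False, x8=True, x9=False, x10=True, x11=False, x12=False, x13=False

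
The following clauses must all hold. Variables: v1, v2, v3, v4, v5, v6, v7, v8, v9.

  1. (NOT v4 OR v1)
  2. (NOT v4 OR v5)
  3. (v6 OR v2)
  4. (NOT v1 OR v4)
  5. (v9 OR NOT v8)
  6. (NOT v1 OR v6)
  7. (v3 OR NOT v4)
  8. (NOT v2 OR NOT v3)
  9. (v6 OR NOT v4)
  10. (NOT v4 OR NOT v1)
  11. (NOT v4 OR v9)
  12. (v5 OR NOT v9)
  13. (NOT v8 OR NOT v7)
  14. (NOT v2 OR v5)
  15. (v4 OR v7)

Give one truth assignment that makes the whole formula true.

v6 occurs only positively in the remaining clauses — set v6 = True.
v8 occurs only negated in the remaining clauses — set v8 = False.
Set v1 = False and propagate.
  then v4 is forced to False.
  then v7 is forced to True.
Try v2 = False.
The remaining clauses are satisfied by v3 = False, v5 = False, v9 = False.

v1=F  v2=F  v3=F  v4=F  v5=F  v6=T  v7=T  v8=F  v9=F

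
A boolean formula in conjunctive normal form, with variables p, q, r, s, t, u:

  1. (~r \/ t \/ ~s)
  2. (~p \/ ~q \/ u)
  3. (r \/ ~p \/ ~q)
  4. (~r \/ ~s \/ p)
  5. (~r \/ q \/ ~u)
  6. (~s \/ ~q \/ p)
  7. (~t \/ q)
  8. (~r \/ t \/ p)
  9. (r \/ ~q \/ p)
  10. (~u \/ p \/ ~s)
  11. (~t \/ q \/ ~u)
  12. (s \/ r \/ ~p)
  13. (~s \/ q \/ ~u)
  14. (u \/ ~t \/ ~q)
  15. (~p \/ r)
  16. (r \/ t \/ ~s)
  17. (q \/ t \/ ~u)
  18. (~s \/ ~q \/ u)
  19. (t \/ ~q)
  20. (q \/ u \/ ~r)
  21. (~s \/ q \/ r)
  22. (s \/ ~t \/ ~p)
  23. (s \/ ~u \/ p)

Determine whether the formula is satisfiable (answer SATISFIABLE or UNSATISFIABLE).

SATISFIABLE

Branch on p: take p = False.
Branch on q: take q = False.
  then t is forced to False.
  then r is forced to False.
  then s is forced to False.
  then u is forced to False.
So p=False, q=False, r=False, s=False, t=False, u=False is a satisfying assignment.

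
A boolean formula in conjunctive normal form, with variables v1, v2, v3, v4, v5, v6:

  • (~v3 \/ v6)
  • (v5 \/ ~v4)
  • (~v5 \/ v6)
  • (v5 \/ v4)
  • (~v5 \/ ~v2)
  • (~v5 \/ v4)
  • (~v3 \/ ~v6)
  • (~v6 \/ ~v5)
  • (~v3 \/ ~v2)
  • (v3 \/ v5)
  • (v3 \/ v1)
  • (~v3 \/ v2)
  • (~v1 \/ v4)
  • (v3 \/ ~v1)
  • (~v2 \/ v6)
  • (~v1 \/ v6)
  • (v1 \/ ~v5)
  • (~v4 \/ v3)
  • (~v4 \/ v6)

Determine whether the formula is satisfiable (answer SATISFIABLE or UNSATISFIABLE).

v3 = True:
  propagation gives v6=True; an empty clause results — contradiction.
v3 = False:
  propagation gives v5=True, v6=True; an empty clause results — contradiction.
Every branch closes, so no satisfying assignment exists.

UNSATISFIABLE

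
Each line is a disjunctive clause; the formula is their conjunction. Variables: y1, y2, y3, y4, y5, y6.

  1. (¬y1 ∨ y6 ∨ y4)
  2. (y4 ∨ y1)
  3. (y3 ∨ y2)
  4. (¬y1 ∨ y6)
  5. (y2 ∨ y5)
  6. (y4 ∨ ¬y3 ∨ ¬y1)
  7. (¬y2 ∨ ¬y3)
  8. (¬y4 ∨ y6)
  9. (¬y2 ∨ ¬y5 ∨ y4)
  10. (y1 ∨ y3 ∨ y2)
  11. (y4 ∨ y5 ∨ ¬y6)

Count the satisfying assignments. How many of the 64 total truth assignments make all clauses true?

Satisfying assignments:
  y1=F y2=F y3=T y4=T y5=T y6=T
  y1=F y2=T y3=F y4=T y5=F y6=T
  y1=F y2=T y3=F y4=T y5=T y6=T
  y1=T y2=F y3=T y4=T y5=T y6=T
  y1=T y2=T y3=F y4=T y5=F y6=T
  y1=T y2=T y3=F y4=T y5=T y6=T
Count: 6.

6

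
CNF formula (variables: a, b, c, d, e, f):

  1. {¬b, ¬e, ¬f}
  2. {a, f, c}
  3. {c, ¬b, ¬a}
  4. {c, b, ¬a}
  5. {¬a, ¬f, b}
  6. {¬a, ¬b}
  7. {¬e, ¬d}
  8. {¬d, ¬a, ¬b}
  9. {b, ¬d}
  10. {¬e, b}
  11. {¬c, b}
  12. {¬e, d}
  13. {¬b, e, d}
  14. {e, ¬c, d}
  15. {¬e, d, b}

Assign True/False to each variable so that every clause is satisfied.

a = F  b = T  c = T  d = T  e = F  f = T

Check each clause:
  1. {¬b, ¬f, ¬e} — ¬e is true.
  2. {f, a, c} — c is true.
  3. {¬a, ¬b, c} — c is true.
  4. {¬a, b, c} — b is true.
  5. {¬a, b, ¬f} — b is true.
  6. {¬b, ¬a} — ¬a is true.
  7. {¬d, ¬e} — ¬e is true.
  8. {¬d, ¬b, ¬a} — ¬a is true.
  9. {b, ¬d} — b is true.
  10. {b, ¬e} — b is true.
  11. {b, ¬c} — b is true.
  12. {¬e, d} — ¬e is true.
  13. {d, ¬b, e} — d is true.
  14. {e, ¬c, d} — d is true.
  15. {¬e, d, b} — b is true.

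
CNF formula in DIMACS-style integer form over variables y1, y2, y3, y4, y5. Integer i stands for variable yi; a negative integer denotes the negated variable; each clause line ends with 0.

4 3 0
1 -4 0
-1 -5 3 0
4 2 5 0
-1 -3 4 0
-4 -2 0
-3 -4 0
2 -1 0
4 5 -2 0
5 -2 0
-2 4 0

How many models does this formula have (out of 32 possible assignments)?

1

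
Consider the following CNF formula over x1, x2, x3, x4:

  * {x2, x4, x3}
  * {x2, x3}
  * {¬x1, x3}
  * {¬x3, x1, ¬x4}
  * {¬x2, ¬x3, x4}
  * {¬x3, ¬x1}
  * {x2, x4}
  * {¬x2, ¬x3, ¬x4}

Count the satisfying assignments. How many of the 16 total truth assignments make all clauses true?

2

The models are:
  x1=0 x2=1 x3=0 x4=0
  x1=0 x2=1 x3=0 x4=1
That's 2 in total.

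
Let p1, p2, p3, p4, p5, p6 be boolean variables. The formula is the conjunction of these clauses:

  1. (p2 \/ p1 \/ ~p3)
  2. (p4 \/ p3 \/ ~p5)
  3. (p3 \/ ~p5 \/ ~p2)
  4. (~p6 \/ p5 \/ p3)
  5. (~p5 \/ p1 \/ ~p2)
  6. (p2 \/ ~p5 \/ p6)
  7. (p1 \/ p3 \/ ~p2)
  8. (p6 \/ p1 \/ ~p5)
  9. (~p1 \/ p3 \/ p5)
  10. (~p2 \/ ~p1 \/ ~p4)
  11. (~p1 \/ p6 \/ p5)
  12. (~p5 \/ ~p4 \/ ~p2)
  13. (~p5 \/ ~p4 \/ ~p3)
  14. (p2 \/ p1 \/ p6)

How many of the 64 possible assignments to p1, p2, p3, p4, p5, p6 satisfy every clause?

12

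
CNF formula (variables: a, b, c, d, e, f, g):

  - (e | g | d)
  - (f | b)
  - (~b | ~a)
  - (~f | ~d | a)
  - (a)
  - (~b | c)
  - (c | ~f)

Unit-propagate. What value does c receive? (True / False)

Unit clause (a) sets a = True.
(~b | ~a) with a = True leaves only ~b, so b = False.
In (b | f), b is now false; f must hold, so f = True.
In (c | ~f), ~f is now false; c must hold, so c = True.

True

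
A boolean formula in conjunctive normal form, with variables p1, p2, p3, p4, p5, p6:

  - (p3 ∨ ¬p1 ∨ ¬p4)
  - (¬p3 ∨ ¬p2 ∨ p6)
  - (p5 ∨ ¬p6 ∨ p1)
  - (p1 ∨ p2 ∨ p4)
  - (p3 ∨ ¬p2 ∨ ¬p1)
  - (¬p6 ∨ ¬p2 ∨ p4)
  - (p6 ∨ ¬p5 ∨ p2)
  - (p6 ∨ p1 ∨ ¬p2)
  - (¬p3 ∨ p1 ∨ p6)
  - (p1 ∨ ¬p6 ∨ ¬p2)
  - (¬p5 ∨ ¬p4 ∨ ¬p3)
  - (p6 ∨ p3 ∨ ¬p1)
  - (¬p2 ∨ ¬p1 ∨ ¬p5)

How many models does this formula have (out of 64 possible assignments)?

Split on p1, then p2.
  p1=1, p2=1: remaining (p3,p4,p5,p6) ∈ {(1,1,0,1)} — 1.
  p1=1, p2=0: 7 of the 16 assignments to (p3,p4,p5,p6) work.
  p1=0, p2=1: a clause becomes empty — 0.
  p1=0, p2=0: remaining (p3,p4,p5,p6) ∈ {(0,1,0,0); (0,1,1,1)} — 2.
Total: 1 + 7 + 0 + 2 = 10.

10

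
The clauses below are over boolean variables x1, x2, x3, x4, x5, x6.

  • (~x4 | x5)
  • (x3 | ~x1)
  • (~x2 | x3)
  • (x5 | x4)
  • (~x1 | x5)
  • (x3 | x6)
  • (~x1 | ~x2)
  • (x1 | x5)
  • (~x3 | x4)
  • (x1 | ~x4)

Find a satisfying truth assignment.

Pure literal: x2 appears only negated; assign x2 = False.
Pure literal: x5 appears only positively; assign x5 = True.
Try x1 = True.
  then x3 is forced to True.
  then x4 is forced to True.
x6 is now unconstrained; take x6 = False.
Check each clause:
  1. (x5 | ~x4) — x5 is true.
  2. (x3 | ~x1) — x3 is true.
  3. (x3 | ~x2) — x3 is true.
  4. (x5 | x4) — x4 is true.
  5. (~x1 | x5) — x5 is true.
  6. (x3 | x6) — x3 is true.
  7. (~x2 | ~x1) — ~x2 is true.
  8. (x1 | x5) — x1 is true.
  9. (x4 | ~x3) — x4 is true.
  10. (~x4 | x1) — x1 is true.

x1=T, x2=F, x3=T, x4=T, x5=T, x6=F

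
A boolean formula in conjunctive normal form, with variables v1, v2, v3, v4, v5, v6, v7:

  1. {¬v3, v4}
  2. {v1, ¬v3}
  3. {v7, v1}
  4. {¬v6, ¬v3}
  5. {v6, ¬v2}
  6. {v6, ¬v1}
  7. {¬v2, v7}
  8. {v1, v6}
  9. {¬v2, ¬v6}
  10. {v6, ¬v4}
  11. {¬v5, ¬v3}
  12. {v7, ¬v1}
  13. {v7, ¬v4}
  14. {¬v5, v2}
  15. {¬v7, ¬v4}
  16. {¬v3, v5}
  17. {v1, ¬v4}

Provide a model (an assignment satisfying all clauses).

Pure literal: v3 appears only negated; assign v3 = False.
Try v1 = True.
  then v6 is forced to True.
  then v2 is forced to False.
  then v7 is forced to True.
  then v5 is forced to False.
  then v4 is forced to False.

v1 = 1, v2 = 0, v3 = 0, v4 = 0, v5 = 0, v6 = 1, v7 = 1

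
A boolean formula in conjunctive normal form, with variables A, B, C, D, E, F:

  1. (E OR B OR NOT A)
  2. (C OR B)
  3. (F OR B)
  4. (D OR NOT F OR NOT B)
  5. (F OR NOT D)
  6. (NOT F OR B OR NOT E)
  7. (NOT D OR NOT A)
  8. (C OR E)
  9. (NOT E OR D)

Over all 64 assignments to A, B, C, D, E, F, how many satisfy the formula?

7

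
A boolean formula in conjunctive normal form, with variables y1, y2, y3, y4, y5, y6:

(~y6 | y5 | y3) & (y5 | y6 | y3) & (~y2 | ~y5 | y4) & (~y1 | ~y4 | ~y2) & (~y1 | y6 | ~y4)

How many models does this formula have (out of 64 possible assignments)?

Case analysis on y4 and y5:
  y4=T, y5=T: y3 free; 5 ways for (y1,y2,y6) × 2^1 = 10.
  y4=T, y5=F: 5 of the 16 assignments to (y1,y2,y3,y6) work.
  y4=F, y5=T: forces y2=F; y1, y3, y6 free → 2^3 = 8.
  y4=F, y5=F: forces y3=T; y1, y2, y6 free → 2^3 = 8.
Total: 10 + 5 + 8 + 8 = 31.

31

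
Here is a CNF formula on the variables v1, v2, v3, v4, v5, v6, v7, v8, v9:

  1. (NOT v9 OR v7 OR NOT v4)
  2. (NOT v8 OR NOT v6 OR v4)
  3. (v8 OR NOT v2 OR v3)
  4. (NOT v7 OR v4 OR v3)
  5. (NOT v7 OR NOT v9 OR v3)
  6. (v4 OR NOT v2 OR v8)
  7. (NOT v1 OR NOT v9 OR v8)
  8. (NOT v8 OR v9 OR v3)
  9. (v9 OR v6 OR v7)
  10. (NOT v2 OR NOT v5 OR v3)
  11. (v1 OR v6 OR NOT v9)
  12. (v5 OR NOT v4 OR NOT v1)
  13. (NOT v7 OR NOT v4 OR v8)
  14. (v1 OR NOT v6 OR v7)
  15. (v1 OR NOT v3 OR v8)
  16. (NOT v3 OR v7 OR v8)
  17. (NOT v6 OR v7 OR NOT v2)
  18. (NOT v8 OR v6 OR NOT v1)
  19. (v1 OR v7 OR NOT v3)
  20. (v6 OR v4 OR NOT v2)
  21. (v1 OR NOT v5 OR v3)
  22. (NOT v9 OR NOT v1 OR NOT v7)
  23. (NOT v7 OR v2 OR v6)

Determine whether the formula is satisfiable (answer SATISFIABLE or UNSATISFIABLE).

SATISFIABLE

Branch on v1: take v1 = False.
The remaining clauses are satisfied by v2 = False, v3 = True, v4 = True, v5 = True, v6 = True, v7 = True, v8 = True, v9 = False.
Every clause has at least one true literal under this assignment.
So v1=F, v2=F, v3=T, v4=T, v5=T, v6=T, v7=T, v8=T, v9=F is a satisfying assignment.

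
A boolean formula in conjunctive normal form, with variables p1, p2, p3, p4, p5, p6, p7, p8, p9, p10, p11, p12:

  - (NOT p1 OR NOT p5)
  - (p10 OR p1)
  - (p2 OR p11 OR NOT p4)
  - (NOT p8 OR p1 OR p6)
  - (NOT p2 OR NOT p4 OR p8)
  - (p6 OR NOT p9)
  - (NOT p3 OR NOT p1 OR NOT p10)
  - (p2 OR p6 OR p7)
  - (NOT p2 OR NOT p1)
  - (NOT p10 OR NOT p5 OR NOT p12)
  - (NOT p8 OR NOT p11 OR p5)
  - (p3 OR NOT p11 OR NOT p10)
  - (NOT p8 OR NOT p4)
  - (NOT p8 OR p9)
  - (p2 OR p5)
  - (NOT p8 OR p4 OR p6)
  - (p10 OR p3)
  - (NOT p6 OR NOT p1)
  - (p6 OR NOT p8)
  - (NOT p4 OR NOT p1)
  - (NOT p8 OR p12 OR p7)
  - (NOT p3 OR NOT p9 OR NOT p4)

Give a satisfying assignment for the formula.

Try p1 = False.
  then p10 is forced to True.
Try p2 = True.
Set p3 = True and propagate.
The remaining clauses are satisfied by p4 = False, p5 = False, p6 = True, p7 = False, p8 = False, p9 = False, p11 = True, p12 = True.

p1=0  p2=1  p3=1  p4=0  p5=0  p6=1  p7=0  p8=0  p9=0  p10=1  p11=1  p12=1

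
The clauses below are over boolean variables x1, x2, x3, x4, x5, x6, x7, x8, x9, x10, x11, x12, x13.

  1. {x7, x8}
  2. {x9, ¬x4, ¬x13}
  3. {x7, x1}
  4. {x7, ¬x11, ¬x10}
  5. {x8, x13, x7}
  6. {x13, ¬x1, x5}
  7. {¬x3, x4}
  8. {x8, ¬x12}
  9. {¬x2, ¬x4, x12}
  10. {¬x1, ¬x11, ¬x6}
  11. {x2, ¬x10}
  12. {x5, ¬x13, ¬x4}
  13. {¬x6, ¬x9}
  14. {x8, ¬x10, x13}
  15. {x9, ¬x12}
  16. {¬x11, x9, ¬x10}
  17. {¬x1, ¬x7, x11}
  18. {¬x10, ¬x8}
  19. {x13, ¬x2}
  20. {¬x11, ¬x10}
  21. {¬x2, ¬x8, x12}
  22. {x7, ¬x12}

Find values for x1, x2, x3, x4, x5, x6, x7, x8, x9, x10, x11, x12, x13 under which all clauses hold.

x1=0, x2=1, x3=1, x4=1, x5=1, x6=0, x7=1, x8=1, x9=1, x10=0, x11=1, x12=1, x13=1

Pure literal: x5 appears only positively; assign x5 = True.
Pure literal: x6 appears only negated; assign x6 = False.
Branch on x1: take x1 = False.
  then x7 is forced to True.
Branch on x2: take x2 = True.
  then x13 is forced to True.
For the remaining variables, x3 = True, x4 = True, x8 = True, x9 = True, x10 = False, x11 = True, x12 = True works.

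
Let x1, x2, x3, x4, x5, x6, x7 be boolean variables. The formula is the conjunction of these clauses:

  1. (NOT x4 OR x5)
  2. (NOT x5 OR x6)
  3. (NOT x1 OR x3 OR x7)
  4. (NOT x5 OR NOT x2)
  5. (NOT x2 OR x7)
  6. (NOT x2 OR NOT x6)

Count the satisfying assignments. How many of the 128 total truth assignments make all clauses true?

32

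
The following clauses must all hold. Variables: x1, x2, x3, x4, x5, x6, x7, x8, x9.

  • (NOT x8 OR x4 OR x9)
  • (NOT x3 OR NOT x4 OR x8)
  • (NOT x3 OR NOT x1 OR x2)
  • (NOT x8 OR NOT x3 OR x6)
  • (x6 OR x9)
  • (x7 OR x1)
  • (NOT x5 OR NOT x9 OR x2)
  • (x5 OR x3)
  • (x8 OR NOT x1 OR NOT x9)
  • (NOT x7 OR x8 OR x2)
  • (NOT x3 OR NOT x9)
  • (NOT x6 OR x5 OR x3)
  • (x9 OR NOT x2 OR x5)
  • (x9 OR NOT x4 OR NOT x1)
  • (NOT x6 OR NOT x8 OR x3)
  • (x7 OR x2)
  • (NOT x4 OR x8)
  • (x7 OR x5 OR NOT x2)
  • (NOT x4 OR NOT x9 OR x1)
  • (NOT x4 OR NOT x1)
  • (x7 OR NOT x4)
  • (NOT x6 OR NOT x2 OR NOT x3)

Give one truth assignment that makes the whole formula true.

x1=T, x2=T, x3=F, x4=F, x5=T, x6=F, x7=F, x8=T, x9=T

Try x1 = True.
  then x4 is forced to False.
Set x2 = True and propagate.
Branch on x3: take x3 = False.
  then x5 is forced to True.
The remaining clauses are satisfied by x6 = False, x7 = False, x8 = True, x9 = True.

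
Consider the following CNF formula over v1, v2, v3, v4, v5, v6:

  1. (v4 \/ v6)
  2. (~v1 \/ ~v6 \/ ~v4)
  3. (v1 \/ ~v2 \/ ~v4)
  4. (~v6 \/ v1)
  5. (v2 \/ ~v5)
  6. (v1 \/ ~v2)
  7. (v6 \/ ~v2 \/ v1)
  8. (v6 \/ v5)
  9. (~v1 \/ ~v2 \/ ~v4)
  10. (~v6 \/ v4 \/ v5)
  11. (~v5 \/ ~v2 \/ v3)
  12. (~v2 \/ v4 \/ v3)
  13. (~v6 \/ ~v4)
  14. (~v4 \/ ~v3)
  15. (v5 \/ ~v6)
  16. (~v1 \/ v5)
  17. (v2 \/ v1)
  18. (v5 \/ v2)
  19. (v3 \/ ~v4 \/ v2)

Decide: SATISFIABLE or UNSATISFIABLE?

Set v1 = True and propagate.
  then v5 is forced to True.
  then v2 is forced to True.
  then v4 is forced to False.
  then v6 is forced to True.
  then v3 is forced to True.
So v1 = 1  v2 = 1  v3 = 1  v4 = 0  v5 = 1  v6 = 1 is a satisfying assignment.

SATISFIABLE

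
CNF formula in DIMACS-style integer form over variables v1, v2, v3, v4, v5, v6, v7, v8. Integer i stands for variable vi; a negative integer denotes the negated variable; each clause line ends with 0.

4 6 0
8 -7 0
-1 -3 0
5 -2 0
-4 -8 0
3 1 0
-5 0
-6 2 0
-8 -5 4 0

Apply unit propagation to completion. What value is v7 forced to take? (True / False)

False

Unit clause (~v5) sets v5 = False.
In (v5 | ~v2), v5 is now false; ~v2 must hold, so v2 = False.
(v2 | ~v6): since v2 = False, the clause reduces to (~v6). v6 = False.
(v4 | v6) with v6 = False leaves only v4, so v4 = True.
(~v8 | ~v4) with v4 = True leaves only ~v8, so v8 = False.
In (v8 | ~v7), v8 is now false; ~v7 must hold, so v7 = False.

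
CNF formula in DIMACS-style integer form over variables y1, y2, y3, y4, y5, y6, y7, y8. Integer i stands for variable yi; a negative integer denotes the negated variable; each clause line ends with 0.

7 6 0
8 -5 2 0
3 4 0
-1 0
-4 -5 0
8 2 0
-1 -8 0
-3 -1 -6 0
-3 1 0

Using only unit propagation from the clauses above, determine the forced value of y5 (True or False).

(¬y1) is a unit clause: y1 = False.
(¬y3 ∨ y1): since y1 = False, the clause reduces to (¬y3). y3 = False.
(y4 ∨ y3): since y3 = False, the clause reduces to (y4). y4 = True.
From (¬y4 ∨ ¬y5) and y4 = True: y5 = False.

False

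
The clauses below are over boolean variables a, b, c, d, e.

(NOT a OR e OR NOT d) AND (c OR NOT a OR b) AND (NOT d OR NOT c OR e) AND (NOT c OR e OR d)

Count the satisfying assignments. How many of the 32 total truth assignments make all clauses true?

Case analysis on c and d:
  c=T, d=T: remaining (a,b,e) ∈ {(F,F,T); (F,T,T); (T,F,T); (T,T,T)} — 4.
  c=T, d=F: remaining (a,b,e) ∈ {(F,F,T); (F,T,T); (T,F,T); (T,T,T)} — 4.
  c=F, d=T: 5 of the 8 assignments to (a,b,e) work.
  c=F, d=F: e free; 3 ways for (a,b) × 2^1 = 6.
Total: 4 + 4 + 5 + 6 = 19.

19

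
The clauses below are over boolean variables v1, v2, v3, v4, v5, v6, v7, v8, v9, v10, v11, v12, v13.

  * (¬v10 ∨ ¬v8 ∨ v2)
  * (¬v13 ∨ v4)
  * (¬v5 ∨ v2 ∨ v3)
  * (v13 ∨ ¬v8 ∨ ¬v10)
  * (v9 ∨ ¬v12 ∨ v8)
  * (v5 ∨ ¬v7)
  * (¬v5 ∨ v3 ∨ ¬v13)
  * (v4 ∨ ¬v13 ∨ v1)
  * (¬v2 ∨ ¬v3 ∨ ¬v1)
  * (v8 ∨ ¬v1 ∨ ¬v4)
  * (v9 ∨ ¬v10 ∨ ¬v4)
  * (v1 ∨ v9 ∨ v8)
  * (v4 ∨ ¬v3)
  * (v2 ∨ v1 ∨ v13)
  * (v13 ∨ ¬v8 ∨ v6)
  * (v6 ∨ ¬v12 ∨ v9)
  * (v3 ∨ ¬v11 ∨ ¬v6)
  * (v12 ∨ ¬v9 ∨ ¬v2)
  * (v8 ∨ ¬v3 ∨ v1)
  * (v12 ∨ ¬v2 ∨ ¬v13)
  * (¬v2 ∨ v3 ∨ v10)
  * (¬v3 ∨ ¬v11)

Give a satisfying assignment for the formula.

Pure literal: v7 appears only negated; assign v7 = False.
Pure literal: v11 appears only negated; assign v11 = False.
Branch on v1: take v1 = False.
The remaining clauses are satisfied by v2 = True, v3 = True, v4 = True, v5 = False, v6 = True, v8 = True, v9 = True, v10 = True, v12 = True, v13 = True.
Check each clause:
  1. (¬v10 ∨ ¬v8 ∨ v2) — v2 is true.
  2. (v4 ∨ ¬v13) — v4 is true.
  3. (v2 ∨ v3 ∨ ¬v5) — v3 is true.
  4. (¬v10 ∨ ¬v8 ∨ v13) — v13 is true.
  5. (¬v12 ∨ v9 ∨ v8) — v8 is true.
  6. (v5 ∨ ¬v7) — ¬v7 is true.
  7. (¬v5 ∨ v3 ∨ ¬v13) — v3 is true.
  8. (¬v13 ∨ v4 ∨ v1) — v4 is true.
  9. (¬v2 ∨ ¬v3 ∨ ¬v1) — ¬v1 is true.
  10. (¬v4 ∨ v8 ∨ ¬v1) — v8 is true.
  11. (¬v4 ∨ ¬v10 ∨ v9) — v9 is true.
  12. (v9 ∨ v1 ∨ v8) — v8 is true.
  13. (v4 ∨ ¬v3) — v4 is true.
  14. (v2 ∨ v13 ∨ v1) — v2 is true.
  15. (¬v8 ∨ v6 ∨ v13) — v13 is true.
  16. (v9 ∨ v6 ∨ ¬v12) — v9 is true.
  17. (¬v6 ∨ ¬v11 ∨ v3) — v3 is true.
  18. (v12 ∨ ¬v2 ∨ ¬v9) — v12 is true.
  19. (¬v3 ∨ v8 ∨ v1) — v8 is true.
  20. (¬v2 ∨ ¬v13 ∨ v12) — v12 is true.
  21. (v3 ∨ ¬v2 ∨ v10) — v10 is true.
  22. (¬v11 ∨ ¬v3) — ¬v11 is true.

v1=0, v2=1, v3=1, v4=1, v5=0, v6=1, v7=0, v8=1, v9=1, v10=1, v11=0, v12=1, v13=1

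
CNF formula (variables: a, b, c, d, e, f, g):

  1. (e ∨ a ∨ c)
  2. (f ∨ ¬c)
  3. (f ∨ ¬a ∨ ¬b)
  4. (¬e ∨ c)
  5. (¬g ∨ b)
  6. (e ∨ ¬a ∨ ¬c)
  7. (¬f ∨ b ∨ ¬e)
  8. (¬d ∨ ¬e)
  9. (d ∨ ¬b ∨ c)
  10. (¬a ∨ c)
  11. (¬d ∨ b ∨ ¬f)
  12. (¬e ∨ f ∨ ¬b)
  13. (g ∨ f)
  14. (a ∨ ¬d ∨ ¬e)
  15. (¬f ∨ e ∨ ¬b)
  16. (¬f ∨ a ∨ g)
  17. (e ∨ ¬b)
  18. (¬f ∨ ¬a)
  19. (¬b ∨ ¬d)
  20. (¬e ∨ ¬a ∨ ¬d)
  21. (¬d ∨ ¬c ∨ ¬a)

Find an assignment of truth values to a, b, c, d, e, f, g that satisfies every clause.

a = 0, b = 1, c = 1, d = 0, e = 1, f = 1, g = 1

Check each clause:
  1. (c ∨ a ∨ e) — c is true.
  2. (f ∨ ¬c) — f is true.
  3. (¬b ∨ ¬a ∨ f) — ¬a is true.
  4. (c ∨ ¬e) — c is true.
  5. (¬g ∨ b) — b is true.
  6. (¬c ∨ e ∨ ¬a) — e is true.
  7. (¬f ∨ ¬e ∨ b) — b is true.
  8. (¬e ∨ ¬d) — ¬d is true.
  9. (d ∨ c ∨ ¬b) — c is true.
  10. (¬a ∨ c) — c is true.
  11. (b ∨ ¬f ∨ ¬d) — b is true.
  12. (¬e ∨ ¬b ∨ f) — f is true.
  13. (g ∨ f) — f is true.
  14. (a ∨ ¬e ∨ ¬d) — ¬d is true.
  15. (e ∨ ¬b ∨ ¬f) — e is true.
  16. (g ∨ ¬f ∨ a) — g is true.
  17. (¬b ∨ e) — e is true.
  18. (¬a ∨ ¬f) — ¬a is true.
  19. (¬b ∨ ¬d) — ¬d is true.
  20. (¬a ∨ ¬d ∨ ¬e) — ¬d is true.
  21. (¬a ∨ ¬c ∨ ¬d) — ¬d is true.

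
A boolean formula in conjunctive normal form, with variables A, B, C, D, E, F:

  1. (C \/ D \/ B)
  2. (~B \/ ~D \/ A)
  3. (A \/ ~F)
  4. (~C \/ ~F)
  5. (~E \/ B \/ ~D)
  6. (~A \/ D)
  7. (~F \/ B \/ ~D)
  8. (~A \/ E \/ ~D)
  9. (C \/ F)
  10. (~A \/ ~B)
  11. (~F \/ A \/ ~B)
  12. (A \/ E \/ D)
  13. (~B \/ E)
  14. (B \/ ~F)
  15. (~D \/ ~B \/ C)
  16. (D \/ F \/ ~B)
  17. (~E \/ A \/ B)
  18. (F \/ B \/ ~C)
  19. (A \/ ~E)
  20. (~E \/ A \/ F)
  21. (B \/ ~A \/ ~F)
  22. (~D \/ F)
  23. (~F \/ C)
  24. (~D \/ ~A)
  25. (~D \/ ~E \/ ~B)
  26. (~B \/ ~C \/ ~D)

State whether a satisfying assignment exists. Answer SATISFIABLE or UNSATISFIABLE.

UNSATISFIABLE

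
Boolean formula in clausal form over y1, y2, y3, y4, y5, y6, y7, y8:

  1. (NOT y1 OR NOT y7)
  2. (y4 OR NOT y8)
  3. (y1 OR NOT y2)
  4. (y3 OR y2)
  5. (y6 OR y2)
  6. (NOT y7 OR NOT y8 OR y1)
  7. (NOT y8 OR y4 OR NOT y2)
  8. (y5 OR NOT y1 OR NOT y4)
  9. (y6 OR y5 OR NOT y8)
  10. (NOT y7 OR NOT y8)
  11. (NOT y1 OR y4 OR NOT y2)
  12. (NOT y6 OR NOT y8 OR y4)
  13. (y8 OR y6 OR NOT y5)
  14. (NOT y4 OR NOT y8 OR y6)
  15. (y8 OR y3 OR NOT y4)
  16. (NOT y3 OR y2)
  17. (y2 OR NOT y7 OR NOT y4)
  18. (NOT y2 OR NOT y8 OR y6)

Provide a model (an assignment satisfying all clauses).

y1 = T, y2 = T, y3 = F, y4 = T, y5 = T, y6 = T, y7 = F, y8 = T

Check each clause:
  1. (NOT y1 OR NOT y7) — NOT y7 is true.
  2. (NOT y8 OR y4) — y4 is true.
  3. (y1 OR NOT y2) — y1 is true.
  4. (y2 OR y3) — y2 is true.
  5. (y6 OR y2) — y2 is true.
  6. (NOT y7 OR y1 OR NOT y8) — NOT y7 is true.
  7. (y4 OR NOT y8 OR NOT y2) — y4 is true.
  8. (NOT y4 OR y5 OR NOT y1) — y5 is true.
  9. (y6 OR NOT y8 OR y5) — y5 is true.
  10. (NOT y8 OR NOT y7) — NOT y7 is true.
  11. (NOT y2 OR y4 OR NOT y1) — y4 is true.
  12. (NOT y8 OR NOT y6 OR y4) — y4 is true.
  13. (y6 OR y8 OR NOT y5) — y8 is true.
  14. (y6 OR NOT y8 OR NOT y4) — y6 is true.
  15. (y8 OR y3 OR NOT y4) — y8 is true.
  16. (y2 OR NOT y3) — y2 is true.
  17. (y2 OR NOT y4 OR NOT y7) — NOT y7 is true.
  18. (y6 OR NOT y2 OR NOT y8) — y6 is true.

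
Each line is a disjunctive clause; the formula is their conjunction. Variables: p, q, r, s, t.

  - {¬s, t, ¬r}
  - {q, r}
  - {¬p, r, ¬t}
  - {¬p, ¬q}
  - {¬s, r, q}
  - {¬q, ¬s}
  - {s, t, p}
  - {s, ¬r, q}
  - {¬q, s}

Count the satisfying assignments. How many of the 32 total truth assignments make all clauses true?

Satisfying assignments:
  p=F q=F r=T s=T t=T
  p=T q=F r=T s=T t=T
That's 2 in total.

2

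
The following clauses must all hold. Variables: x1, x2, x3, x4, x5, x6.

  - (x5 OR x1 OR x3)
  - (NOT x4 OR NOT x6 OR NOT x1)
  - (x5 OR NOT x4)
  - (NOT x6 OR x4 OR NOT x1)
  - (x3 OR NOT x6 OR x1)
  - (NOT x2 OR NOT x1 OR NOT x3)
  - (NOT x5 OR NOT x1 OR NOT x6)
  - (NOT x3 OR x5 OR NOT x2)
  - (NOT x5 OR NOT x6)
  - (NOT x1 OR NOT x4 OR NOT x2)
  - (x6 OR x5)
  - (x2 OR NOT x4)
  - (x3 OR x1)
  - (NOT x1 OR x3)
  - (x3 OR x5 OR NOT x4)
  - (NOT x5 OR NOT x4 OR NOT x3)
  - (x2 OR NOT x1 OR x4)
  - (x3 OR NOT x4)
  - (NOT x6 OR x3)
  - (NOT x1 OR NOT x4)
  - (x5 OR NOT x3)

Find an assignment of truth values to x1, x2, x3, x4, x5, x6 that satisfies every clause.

x1=F  x2=T  x3=T  x4=F  x5=T  x6=F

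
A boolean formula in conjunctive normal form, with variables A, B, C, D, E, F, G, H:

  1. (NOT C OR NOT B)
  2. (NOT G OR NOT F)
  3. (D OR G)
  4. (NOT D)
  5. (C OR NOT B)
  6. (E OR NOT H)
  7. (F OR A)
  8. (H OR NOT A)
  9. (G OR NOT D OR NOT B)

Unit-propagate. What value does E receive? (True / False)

True

(NOT D) is a unit clause: D = False.
In (G OR D), D is now false; G must hold, so G = True.
(NOT F OR NOT G): since G = True, the clause reduces to (NOT F). F = False.
(F OR A) with F = False leaves only A, so A = True.
From (H OR NOT A) and A = True: H = True.
In (E OR NOT H), NOT H is now false; E must hold, so E = True.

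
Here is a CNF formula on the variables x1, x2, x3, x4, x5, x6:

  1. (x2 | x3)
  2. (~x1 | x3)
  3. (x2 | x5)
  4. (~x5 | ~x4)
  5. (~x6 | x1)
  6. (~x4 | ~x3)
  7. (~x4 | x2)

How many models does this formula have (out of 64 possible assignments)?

Case analysis on x2 and x3:
  x2=1, x3=1: x5 free; 3 ways for (x1,x4,x6) × 2^1 = 6.
  x2=1, x3=0: remaining (x1,x4,x5,x6) ∈ {(0,0,0,0); (0,0,1,0); (0,1,0,0)} — 3.
  x2=0, x3=1: remaining (x1,x4,x5,x6) ∈ {(0,0,1,0); (1,0,1,0); (1,0,1,1)} — 3.
  x2=0, x3=0: a clause becomes empty — 0.
Total: 6 + 3 + 3 + 0 = 12.

12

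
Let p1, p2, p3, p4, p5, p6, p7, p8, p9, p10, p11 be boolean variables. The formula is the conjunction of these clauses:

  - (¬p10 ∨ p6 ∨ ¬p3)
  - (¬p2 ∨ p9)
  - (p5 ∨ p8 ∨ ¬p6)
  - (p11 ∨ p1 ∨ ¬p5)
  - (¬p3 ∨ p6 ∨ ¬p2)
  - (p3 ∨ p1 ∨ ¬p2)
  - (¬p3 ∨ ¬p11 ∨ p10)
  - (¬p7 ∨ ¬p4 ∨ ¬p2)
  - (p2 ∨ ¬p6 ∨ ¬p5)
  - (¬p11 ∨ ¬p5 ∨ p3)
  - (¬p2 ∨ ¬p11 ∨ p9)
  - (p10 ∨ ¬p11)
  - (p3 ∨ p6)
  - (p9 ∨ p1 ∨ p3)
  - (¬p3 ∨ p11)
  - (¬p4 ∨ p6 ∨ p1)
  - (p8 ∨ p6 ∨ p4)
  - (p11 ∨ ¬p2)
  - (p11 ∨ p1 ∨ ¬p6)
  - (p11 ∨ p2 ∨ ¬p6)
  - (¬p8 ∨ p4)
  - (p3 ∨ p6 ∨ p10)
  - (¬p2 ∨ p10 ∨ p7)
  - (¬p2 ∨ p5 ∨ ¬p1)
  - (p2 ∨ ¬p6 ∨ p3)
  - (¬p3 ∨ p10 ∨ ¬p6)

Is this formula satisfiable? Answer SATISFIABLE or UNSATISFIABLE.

SATISFIABLE

p9 occurs only positively in the remaining clauses — set p9 = True.
Branch on p1: take p1 = False.
Branch on p2: take p2 = True.
  then p3 is forced to True.
  then p6 is forced to True.
  then p11 is forced to True.
  then p10 is forced to True.
Set p4 = True and propagate.
  then p7 is forced to False.
The remaining clauses are satisfied by p5 = True, p8 = True.
Every clause has at least one true literal under this assignment.
So p1=0, p2=1, p3=1, p4=1, p5=1, p6=1, p7=0, p8=1, p9=1, p10=1, p11=1 is a satisfying assignment.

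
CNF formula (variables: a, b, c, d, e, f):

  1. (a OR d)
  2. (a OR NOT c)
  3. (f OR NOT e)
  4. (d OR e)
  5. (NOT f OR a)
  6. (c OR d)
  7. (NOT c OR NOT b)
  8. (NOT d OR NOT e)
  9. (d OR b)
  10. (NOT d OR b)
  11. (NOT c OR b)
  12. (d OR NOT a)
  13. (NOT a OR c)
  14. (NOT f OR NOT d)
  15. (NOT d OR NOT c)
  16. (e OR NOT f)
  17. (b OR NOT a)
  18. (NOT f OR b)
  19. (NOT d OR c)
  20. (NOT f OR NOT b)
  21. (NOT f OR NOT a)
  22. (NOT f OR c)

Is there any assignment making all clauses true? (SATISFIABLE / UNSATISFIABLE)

UNSATISFIABLE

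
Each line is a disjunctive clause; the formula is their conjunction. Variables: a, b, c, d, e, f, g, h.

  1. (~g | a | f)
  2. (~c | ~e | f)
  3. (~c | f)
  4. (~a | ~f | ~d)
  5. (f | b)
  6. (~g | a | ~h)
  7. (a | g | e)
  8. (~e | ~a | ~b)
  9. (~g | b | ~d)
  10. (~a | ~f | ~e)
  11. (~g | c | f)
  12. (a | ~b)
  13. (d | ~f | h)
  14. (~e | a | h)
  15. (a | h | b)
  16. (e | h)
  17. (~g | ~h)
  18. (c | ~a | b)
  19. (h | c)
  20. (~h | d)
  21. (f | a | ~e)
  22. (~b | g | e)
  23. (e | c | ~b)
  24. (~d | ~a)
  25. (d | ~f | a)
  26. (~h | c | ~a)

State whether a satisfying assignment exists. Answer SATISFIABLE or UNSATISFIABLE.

Set a = False and propagate.
  then b is forced to False.
  then f is forced to True.
  then h is forced to True.
  then g is forced to False.
  then e is forced to True.
  then d is forced to True.
c is now unconstrained; take c = False.
Every clause has at least one true literal under this assignment.
So a = 0, b = 0, c = 0, d = 1, e = 1, f = 1, g = 0, h = 1 is a satisfying assignment.

SATISFIABLE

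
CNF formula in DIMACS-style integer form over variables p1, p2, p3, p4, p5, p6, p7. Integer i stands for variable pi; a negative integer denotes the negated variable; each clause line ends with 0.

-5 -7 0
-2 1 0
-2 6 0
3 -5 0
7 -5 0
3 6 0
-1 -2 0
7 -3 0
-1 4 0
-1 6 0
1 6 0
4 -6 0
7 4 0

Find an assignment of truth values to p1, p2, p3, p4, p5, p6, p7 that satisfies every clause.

p1=F, p2=F, p3=F, p4=T, p5=F, p6=T, p7=F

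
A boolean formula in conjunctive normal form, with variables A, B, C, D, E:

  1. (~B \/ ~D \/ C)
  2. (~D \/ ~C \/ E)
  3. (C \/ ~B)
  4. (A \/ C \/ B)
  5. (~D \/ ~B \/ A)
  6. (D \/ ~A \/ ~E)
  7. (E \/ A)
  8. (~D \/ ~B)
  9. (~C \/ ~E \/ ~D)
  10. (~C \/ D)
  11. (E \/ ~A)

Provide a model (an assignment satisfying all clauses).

A=True, B=False, C=False, D=True, E=True

Check each clause:
  1. (~B \/ C \/ ~D) — ~B is true.
  2. (E \/ ~C \/ ~D) — ~C is true.
  3. (C \/ ~B) — ~B is true.
  4. (B \/ A \/ C) — A is true.
  5. (A \/ ~B \/ ~D) — A is true.
  6. (D \/ ~E \/ ~A) — D is true.
  7. (E \/ A) — A is true.
  8. (~B \/ ~D) — ~B is true.
  9. (~D \/ ~C \/ ~E) — ~C is true.
  10. (~C \/ D) — D is true.
  11. (~A \/ E) — E is true.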